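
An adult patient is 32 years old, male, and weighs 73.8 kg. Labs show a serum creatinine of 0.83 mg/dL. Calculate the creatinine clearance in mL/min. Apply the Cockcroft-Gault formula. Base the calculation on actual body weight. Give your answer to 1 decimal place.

CrCl = (140 − 32) × 73.8 / (72 × 0.83) = 7970.4 / 59.76 ≈ 133.4 mL/min

133.4 mL/min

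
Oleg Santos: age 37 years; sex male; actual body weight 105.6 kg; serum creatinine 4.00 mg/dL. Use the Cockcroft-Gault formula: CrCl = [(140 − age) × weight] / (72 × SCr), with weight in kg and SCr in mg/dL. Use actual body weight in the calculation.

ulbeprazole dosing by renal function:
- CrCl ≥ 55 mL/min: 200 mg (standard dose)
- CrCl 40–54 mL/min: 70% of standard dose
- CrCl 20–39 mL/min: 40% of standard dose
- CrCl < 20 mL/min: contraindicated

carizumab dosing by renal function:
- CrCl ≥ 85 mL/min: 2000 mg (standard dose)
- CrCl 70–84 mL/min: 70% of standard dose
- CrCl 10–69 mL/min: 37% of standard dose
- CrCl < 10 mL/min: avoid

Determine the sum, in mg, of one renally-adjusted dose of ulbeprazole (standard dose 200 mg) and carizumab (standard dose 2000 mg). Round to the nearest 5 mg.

820 mg

CrCl = (140 − 37) × 105.6 / (72 × 4) = 10876.8 / 288.00 ≈ 37.8 mL/min
CrCl ≈ 38 mL/min.
ulbeprazole: 20–39 mL/min → 40% of 200 mg = 80 mg.
carizumab: 10–69 mL/min → 37% of 2000 mg = 740 mg.
Total = 80 + 740 = 820 mg.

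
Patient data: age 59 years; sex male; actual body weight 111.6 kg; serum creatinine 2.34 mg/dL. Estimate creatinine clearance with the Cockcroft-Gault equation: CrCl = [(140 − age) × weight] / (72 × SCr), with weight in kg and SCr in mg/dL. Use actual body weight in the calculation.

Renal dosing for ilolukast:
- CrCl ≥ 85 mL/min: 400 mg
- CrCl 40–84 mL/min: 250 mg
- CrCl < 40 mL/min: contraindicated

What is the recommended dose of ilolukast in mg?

CrCl = (140 − 59) × 111.6 / (72 × 2.34) = 9039.6 / 168.48 ≈ 53.7 mL/min
CrCl ≈ 54 mL/min → bracket 40–84 mL/min.
Dose for this bracket: 250 mg.

250 mg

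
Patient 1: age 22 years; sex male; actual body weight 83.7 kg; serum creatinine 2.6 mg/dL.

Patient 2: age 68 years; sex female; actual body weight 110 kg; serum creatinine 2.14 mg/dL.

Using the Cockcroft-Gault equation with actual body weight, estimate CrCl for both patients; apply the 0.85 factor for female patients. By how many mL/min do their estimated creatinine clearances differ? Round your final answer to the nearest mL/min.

9 mL/min

Patient 1: CrCl = (140 − 22) × 83.7 / (72 × 2.6) = 9876.6 / 187.20 ≈ 52.8 mL/min
Patient 2: CrCl = (140 − 68) × 110 / (72 × 2.14) × 0.85 = 7920.0 / 154.08 × 0.85 ≈ 43.7 mL/min
|52.8 − 43.7| = 9.1 mL/min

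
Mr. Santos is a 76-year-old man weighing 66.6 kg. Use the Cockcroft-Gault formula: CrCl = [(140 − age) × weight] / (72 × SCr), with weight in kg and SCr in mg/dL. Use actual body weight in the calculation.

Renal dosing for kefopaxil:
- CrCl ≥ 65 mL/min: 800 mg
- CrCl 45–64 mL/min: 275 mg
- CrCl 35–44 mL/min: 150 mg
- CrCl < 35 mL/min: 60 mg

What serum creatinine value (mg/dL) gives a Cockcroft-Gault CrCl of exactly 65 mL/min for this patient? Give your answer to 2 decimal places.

0.91 mg/dL

Standard dose requires CrCl ≥ 65 mL/min.
Set (140 − 76) × 66.6 / (72 × SCr) = 65
SCr = (140 − 76) × 66.6 / (72 × 65) = 0.911 mg/dL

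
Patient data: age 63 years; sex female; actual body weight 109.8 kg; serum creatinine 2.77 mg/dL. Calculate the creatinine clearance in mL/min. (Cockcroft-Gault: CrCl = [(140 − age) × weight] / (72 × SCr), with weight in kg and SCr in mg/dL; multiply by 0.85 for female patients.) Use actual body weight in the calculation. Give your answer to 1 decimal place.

CrCl = (140 − 63) × 109.8 / (72 × 2.77) × 0.85 = 8454.6 / 199.44 × 0.85 ≈ 36.0 mL/min

36.0 mL/min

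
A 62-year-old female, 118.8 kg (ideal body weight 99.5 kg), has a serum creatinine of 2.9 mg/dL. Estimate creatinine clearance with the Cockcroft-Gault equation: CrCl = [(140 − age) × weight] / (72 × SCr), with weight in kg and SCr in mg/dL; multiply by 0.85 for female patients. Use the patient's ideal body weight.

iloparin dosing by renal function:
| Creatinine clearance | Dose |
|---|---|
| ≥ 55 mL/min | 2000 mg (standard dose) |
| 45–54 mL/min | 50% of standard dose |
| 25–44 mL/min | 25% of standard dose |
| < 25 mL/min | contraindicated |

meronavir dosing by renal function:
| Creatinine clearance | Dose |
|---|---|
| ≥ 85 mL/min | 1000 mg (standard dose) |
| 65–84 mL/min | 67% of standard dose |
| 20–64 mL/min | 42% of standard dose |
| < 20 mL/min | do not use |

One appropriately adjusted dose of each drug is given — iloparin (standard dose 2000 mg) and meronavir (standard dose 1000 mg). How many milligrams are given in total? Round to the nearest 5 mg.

CrCl = (140 − 62) × 99.5 / (72 × 2.9) × 0.85 = 7761.0 / 208.80 × 0.85 ≈ 31.6 mL/min
CrCl ≈ 32 mL/min.
iloparin: 25–44 mL/min → 25% of 2000 mg = 500 mg.
meronavir: 20–64 mL/min → 42% of 1000 mg = 420 mg.
Total = 500 + 420 = 920 mg.

920 mg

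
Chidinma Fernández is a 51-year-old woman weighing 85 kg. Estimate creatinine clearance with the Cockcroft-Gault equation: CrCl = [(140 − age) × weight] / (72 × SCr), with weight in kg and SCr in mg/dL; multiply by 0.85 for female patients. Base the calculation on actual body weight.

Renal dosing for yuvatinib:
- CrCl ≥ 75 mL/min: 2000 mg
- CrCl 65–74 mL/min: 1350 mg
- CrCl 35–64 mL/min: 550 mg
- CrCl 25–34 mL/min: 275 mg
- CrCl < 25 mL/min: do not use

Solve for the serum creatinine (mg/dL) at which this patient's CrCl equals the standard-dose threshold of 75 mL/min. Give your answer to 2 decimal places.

Standard dose requires CrCl ≥ 75 mL/min.
Set (140 − 51) × 85 × 0.85 / (72 × SCr) = 75
SCr = (140 − 51) × 85 × 0.85 / (72 × 75) = 1.191 mg/dL

1.19 mg/dL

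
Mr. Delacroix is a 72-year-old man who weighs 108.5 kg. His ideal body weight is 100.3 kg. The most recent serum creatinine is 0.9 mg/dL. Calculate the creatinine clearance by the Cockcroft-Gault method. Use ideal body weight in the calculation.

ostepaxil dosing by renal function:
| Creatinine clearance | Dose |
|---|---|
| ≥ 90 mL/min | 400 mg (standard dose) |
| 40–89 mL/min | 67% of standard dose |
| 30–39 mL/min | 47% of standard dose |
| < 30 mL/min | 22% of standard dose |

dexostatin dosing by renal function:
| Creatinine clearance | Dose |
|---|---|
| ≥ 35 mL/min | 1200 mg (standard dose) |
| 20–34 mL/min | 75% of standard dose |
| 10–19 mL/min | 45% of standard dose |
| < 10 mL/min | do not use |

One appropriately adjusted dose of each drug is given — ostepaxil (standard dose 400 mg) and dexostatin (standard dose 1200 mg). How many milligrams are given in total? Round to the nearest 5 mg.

CrCl = (140 − 72) × 100.3 / (72 × 0.9) = 6820.4 / 64.80 ≈ 105.3 mL/min
CrCl ≈ 105 mL/min.
ostepaxil: ≥ 90 mL/min → 100% of 400 mg = 400 mg.
dexostatin: ≥ 35 mL/min → 100% of 1200 mg = 1200 mg.
Total = 400 + 1200 = 1600 mg.

1600 mg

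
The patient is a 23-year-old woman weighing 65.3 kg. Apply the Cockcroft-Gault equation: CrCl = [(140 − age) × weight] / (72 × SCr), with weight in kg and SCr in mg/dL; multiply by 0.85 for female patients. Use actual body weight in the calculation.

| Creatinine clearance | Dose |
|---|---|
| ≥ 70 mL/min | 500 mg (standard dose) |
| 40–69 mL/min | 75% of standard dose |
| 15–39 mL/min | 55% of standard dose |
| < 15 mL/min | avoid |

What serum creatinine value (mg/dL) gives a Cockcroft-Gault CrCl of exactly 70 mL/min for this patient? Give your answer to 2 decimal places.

1.29 mg/dL

Standard dose requires CrCl ≥ 70 mL/min.
Set (140 − 23) × 65.3 × 0.85 / (72 × SCr) = 70
SCr = (140 − 23) × 65.3 × 0.85 / (72 × 70) = 1.289 mg/dL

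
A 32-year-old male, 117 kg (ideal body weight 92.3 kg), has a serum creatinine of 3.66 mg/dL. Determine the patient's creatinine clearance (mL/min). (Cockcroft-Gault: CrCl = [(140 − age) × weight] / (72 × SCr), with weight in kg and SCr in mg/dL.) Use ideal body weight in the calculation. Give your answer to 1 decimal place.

37.8 mL/min

CrCl = (140 − 32) × 92.3 / (72 × 3.66) = 9968.4 / 263.52 ≈ 37.8 mL/min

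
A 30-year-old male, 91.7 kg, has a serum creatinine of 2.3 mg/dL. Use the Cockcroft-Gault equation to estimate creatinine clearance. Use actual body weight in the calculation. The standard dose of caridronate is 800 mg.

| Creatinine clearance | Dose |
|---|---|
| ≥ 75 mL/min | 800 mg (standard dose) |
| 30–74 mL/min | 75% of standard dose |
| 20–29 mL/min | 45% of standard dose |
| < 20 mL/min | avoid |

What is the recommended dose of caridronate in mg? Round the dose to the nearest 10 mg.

CrCl = (140 − 30) × 91.7 / (72 × 2.3) = 10087.0 / 165.60 ≈ 60.9 mL/min
CrCl ≈ 61 mL/min → bracket 30–74 mL/min.
75% of 800 mg = 600 mg

600 mg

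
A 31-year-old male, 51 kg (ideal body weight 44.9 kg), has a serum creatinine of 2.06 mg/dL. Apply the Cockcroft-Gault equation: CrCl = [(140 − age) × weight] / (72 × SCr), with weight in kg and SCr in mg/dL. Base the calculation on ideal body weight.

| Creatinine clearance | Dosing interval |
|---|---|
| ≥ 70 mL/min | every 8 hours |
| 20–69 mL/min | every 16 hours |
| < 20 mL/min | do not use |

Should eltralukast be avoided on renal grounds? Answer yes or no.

no

CrCl = (140 − 31) × 44.9 / (72 × 2.06) = 4894.1 / 148.32 ≈ 33.0 mL/min
CrCl ≈ 33 mL/min, which is ≥ 20 mL/min.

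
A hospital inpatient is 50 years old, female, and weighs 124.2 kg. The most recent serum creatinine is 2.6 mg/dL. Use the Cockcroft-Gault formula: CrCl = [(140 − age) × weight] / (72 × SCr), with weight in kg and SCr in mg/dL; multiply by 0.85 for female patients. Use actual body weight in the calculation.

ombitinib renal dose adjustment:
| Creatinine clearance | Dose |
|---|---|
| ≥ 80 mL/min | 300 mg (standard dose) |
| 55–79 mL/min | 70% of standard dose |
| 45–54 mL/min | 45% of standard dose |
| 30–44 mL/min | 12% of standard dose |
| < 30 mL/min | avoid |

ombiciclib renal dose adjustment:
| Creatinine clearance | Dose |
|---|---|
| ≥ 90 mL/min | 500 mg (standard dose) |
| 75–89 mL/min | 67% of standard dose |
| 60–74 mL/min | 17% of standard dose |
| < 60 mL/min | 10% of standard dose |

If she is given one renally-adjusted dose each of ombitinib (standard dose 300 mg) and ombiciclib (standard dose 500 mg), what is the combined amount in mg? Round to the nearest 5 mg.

185 mg

CrCl = (140 − 50) × 124.2 / (72 × 2.6) × 0.85 = 11178.0 / 187.20 × 0.85 ≈ 50.8 mL/min
CrCl ≈ 51 mL/min.
ombitinib: 45–54 mL/min → 45% of 300 mg = 135 mg.
ombiciclib: < 60 mL/min → 10% of 500 mg = 50 mg.
Total = 135 + 50 = 185 mg.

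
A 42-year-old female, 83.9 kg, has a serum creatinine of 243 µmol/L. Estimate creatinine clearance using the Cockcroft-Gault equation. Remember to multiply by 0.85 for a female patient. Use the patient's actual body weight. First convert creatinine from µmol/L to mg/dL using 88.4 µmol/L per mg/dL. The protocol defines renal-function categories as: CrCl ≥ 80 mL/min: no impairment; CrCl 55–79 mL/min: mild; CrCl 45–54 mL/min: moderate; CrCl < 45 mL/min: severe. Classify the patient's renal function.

SCr = 243 / 88.4 = 2.749 mg/dL
CrCl = (140 − 42) × 83.9 / (72 × 2.749) × 0.85 = 8222.2 / 197.93 × 0.85 ≈ 35.3 mL/min
35 mL/min falls in the 'severe' range.

severe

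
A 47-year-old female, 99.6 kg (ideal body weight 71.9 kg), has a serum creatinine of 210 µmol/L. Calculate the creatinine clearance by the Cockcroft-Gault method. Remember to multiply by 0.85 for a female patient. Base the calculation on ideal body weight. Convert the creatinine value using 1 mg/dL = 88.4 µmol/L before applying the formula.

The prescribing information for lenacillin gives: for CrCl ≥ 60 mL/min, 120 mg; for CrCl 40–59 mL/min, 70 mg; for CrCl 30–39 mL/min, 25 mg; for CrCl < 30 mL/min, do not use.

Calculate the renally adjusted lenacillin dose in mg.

SCr = 210 / 88.4 = 2.376 mg/dL
CrCl = (140 − 47) × 71.9 / (72 × 2.376) × 0.85 = 6686.7 / 171.07 × 0.85 ≈ 33.2 mL/min
CrCl ≈ 33 mL/min → bracket 30–39 mL/min.
Dose for this bracket: 25 mg.

25 mg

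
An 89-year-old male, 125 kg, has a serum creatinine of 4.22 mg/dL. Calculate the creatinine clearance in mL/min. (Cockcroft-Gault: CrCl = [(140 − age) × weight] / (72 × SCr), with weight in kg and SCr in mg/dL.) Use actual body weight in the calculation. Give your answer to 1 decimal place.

21.0 mL/min

CrCl = (140 − 89) × 125 / (72 × 4.22) = 6375.0 / 303.84 ≈ 21.0 mL/min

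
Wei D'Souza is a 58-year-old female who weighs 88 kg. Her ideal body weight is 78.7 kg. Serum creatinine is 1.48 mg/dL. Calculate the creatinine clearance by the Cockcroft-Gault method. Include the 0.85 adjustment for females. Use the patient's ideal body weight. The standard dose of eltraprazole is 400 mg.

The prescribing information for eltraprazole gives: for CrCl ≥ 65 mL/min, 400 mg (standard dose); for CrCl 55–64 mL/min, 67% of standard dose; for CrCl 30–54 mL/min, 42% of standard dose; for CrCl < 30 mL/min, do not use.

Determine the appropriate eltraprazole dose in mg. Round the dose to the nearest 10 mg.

170 mg

CrCl = (140 − 58) × 78.7 / (72 × 1.48) × 0.85 = 6453.4 / 106.56 × 0.85 ≈ 51.5 mL/min
CrCl ≈ 51 mL/min → bracket 30–54 mL/min.
42% of 400 mg = 168 mg → 170 mg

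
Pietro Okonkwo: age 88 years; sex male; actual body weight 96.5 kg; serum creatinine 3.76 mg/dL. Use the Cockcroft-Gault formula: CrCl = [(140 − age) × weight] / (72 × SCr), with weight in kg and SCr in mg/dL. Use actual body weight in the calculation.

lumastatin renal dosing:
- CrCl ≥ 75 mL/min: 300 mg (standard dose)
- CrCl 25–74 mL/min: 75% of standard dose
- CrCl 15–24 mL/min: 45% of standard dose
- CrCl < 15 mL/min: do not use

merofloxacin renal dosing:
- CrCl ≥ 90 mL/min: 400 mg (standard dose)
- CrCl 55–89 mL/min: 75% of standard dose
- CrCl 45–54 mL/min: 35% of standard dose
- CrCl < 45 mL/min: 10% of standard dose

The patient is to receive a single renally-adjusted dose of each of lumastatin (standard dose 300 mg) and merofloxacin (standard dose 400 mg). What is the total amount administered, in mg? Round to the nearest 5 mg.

175 mg

CrCl = (140 − 88) × 96.5 / (72 × 3.76) = 5018.0 / 270.72 ≈ 18.5 mL/min
CrCl ≈ 19 mL/min.
lumastatin: 15–24 mL/min → 45% of 300 mg = 135 mg.
merofloxacin: < 45 mL/min → 10% of 400 mg = 40 mg.
Total = 135 + 40 = 175 mg.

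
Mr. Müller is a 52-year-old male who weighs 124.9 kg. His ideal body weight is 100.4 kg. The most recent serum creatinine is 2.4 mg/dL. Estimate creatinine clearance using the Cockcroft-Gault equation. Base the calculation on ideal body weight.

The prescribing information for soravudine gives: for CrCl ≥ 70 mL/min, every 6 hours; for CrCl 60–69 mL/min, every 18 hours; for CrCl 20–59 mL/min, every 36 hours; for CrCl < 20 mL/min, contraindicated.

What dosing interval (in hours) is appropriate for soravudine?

every 36 hours

CrCl = (140 − 52) × 100.4 / (72 × 2.4) = 8835.2 / 172.80 ≈ 51.1 mL/min
CrCl ≈ 51 mL/min → bracket 20–59 mL/min → every 36 hours.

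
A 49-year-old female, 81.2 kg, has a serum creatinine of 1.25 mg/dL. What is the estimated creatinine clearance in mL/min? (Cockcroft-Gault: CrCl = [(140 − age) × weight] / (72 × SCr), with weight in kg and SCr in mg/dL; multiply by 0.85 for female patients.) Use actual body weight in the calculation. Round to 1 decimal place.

69.8 mL/min

CrCl = (140 − 49) × 81.2 / (72 × 1.25) × 0.85 = 7389.2 / 90.00 × 0.85 ≈ 69.8 mL/min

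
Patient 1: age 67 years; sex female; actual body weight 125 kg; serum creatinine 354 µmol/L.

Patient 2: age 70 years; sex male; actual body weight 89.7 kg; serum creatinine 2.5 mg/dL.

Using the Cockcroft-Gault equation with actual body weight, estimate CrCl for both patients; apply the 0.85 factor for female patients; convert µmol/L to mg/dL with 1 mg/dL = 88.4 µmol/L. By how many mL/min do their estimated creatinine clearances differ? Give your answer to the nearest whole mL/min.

8 mL/min

Patient 1: SCr = 354 / 88.4 = 4.005 mg/dL
Patient 1: CrCl = (140 − 67) × 125 / (72 × 4.005) × 0.85 = 9125.0 / 288.36 × 0.85 ≈ 26.9 mL/min
Patient 2: CrCl = (140 − 70) × 89.7 / (72 × 2.5) = 6279.0 / 180.00 ≈ 34.9 mL/min
|26.9 − 34.9| = 8.0 mL/min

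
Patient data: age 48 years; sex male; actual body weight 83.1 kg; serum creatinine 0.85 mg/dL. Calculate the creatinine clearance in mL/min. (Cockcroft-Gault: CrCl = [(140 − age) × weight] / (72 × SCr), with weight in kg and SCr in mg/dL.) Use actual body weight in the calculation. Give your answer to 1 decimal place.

CrCl = (140 − 48) × 83.1 / (72 × 0.85) = 7645.2 / 61.20 ≈ 124.9 mL/min

124.9 mL/min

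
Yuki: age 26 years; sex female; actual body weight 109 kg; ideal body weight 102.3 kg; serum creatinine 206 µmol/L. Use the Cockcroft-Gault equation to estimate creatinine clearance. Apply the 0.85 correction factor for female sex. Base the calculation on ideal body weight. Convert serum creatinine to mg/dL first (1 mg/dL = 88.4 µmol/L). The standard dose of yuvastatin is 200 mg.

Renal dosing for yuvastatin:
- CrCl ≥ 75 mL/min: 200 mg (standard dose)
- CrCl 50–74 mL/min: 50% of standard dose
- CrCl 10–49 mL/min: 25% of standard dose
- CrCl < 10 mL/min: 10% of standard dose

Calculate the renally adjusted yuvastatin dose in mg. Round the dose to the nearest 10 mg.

100 mg

SCr = 206 / 88.4 = 2.33 mg/dL
CrCl = (140 − 26) × 102.3 / (72 × 2.33) × 0.85 = 11662.2 / 167.76 × 0.85 ≈ 59.1 mL/min
CrCl ≈ 59 mL/min → bracket 50–74 mL/min.
50% of 200 mg = 100 mg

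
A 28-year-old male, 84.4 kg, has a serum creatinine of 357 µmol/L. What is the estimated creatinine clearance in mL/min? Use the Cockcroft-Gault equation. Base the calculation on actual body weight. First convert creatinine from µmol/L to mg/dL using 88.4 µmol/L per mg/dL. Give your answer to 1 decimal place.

SCr = 357 / 88.4 = 4.038 mg/dL
CrCl = (140 − 28) × 84.4 / (72 × 4.038) = 9452.8 / 290.74 ≈ 32.5 mL/min

32.5 mL/min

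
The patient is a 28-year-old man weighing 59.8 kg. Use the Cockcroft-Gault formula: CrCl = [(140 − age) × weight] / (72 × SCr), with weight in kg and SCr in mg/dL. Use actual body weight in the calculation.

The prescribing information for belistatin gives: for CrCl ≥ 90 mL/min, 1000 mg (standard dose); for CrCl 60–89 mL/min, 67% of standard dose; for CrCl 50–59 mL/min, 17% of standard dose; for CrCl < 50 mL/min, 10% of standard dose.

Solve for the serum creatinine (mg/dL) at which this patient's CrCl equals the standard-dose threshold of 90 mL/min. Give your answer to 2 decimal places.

1.03 mg/dL

Standard dose requires CrCl ≥ 90 mL/min.
Set (140 − 28) × 59.8 / (72 × SCr) = 90
SCr = (140 − 28) × 59.8 / (72 × 90) = 1.034 mg/dL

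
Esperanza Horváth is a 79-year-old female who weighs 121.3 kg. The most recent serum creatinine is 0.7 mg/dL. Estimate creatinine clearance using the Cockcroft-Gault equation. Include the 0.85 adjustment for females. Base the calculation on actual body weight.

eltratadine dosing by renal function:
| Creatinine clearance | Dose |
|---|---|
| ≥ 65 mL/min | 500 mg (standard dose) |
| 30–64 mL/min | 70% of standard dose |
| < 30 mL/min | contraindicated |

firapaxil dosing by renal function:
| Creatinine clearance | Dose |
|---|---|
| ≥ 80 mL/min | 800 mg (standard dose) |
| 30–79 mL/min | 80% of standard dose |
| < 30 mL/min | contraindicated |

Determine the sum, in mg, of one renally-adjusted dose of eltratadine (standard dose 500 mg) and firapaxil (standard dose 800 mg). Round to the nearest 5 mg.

1300 mg

CrCl = (140 − 79) × 121.3 / (72 × 0.7) × 0.85 = 7399.3 / 50.40 × 0.85 ≈ 124.8 mL/min
CrCl ≈ 125 mL/min.
eltratadine: ≥ 65 mL/min → 100% of 500 mg = 500 mg.
firapaxil: ≥ 80 mL/min → 100% of 800 mg = 800 mg.
Total = 500 + 800 = 1300 mg.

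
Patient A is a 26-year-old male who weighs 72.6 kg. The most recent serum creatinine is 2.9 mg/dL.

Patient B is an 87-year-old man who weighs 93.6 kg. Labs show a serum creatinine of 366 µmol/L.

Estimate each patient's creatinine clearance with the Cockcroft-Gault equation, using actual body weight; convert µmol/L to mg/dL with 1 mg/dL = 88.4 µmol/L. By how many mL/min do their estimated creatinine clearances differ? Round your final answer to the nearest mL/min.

Patient A: CrCl = (140 − 26) × 72.6 / (72 × 2.9) = 8276.4 / 208.80 ≈ 39.6 mL/min
Patient B: SCr = 366 / 88.4 = 4.14 mg/dL
Patient B: CrCl = (140 − 87) × 93.6 / (72 × 4.14) = 4960.8 / 298.08 ≈ 16.6 mL/min
|39.6 − 16.6| = 23.0 mL/min

23 mL/min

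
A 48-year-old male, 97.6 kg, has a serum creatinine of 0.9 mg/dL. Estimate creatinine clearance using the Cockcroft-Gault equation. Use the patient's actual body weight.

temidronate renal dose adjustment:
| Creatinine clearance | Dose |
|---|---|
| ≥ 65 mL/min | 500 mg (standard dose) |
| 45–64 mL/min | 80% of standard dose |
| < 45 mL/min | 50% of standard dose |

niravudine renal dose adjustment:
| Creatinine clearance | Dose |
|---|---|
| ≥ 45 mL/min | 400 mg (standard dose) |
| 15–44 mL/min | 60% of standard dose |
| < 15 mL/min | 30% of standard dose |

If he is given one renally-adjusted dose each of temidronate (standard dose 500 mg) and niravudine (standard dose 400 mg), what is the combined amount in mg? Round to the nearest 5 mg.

900 mg

CrCl = (140 − 48) × 97.6 / (72 × 0.9) = 8979.2 / 64.80 ≈ 138.6 mL/min
CrCl ≈ 139 mL/min.
temidronate: ≥ 65 mL/min → 100% of 500 mg = 500 mg.
niravudine: ≥ 45 mL/min → 100% of 400 mg = 400 mg.
Total = 500 + 400 = 900 mg.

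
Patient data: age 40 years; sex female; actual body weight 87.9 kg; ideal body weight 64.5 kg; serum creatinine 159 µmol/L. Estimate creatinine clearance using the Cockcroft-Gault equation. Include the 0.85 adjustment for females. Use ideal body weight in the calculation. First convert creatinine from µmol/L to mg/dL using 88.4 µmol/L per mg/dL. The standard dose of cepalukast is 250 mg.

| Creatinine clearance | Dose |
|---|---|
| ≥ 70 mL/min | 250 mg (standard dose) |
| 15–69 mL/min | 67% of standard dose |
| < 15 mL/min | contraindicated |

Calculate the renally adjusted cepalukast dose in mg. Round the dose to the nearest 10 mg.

SCr = 159 / 88.4 = 1.799 mg/dL
CrCl = (140 − 40) × 64.5 / (72 × 1.799) × 0.85 = 6450.0 / 129.53 × 0.85 ≈ 42.3 mL/min
CrCl ≈ 42 mL/min → bracket 15–69 mL/min.
67% of 250 mg = 167.5 mg → 170 mg

170 mg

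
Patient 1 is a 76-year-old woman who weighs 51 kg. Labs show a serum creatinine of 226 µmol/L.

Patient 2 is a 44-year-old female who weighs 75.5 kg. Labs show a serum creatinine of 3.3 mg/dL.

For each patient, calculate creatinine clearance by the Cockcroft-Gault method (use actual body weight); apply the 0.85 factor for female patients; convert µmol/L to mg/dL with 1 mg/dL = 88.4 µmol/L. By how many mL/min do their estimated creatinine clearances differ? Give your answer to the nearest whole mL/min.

Patient 1: SCr = 226 / 88.4 = 2.557 mg/dL
Patient 1: CrCl = (140 − 76) × 51 / (72 × 2.557) × 0.85 = 3264.0 / 184.10 × 0.85 ≈ 15.1 mL/min
Patient 2: CrCl = (140 − 44) × 75.5 / (72 × 3.3) × 0.85 = 7248.0 / 237.60 × 0.85 ≈ 25.9 mL/min
|15.1 − 25.9| = 10.8 mL/min

11 mL/min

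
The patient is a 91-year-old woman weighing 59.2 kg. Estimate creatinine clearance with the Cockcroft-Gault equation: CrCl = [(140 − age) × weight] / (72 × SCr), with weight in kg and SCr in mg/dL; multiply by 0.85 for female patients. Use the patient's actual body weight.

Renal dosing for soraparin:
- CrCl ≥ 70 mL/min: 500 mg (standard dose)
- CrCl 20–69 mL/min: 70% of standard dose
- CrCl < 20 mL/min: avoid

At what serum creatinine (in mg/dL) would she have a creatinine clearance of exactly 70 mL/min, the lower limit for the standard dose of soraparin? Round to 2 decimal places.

0.49 mg/dL

Standard dose requires CrCl ≥ 70 mL/min.
Set (140 − 91) × 59.2 × 0.85 / (72 × SCr) = 70
SCr = (140 − 91) × 59.2 × 0.85 / (72 × 70) = 0.489 mg/dL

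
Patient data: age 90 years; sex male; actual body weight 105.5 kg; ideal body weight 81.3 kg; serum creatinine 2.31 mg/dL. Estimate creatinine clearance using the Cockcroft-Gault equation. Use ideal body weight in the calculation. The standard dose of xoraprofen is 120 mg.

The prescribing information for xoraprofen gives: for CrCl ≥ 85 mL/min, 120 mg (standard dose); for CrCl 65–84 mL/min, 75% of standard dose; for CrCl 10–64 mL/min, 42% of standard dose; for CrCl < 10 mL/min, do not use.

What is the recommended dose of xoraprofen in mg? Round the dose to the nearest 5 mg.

CrCl = (140 − 90) × 81.3 / (72 × 2.31) = 4065.0 / 166.32 ≈ 24.4 mL/min
CrCl ≈ 24 mL/min → bracket 10–64 mL/min.
42% of 120 mg = 50.4 mg → 50 mg

50 mg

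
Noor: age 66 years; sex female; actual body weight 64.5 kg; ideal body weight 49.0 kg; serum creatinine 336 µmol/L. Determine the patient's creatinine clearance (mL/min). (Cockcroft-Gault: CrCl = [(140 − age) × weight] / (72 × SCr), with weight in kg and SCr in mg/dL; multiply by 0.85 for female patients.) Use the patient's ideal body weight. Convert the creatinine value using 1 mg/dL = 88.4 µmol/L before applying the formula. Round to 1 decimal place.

SCr = 336 / 88.4 = 3.801 mg/dL
CrCl = (140 − 66) × 49 / (72 × 3.801) × 0.85 = 3626.0 / 273.67 × 0.85 ≈ 11.3 mL/min

11.3 mL/min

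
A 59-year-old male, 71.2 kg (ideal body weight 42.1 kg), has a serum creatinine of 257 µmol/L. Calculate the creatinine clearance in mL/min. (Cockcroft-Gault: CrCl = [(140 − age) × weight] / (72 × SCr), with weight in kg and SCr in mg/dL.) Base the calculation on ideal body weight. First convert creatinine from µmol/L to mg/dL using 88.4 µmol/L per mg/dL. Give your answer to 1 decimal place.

16.3 mL/min

SCr = 257 / 88.4 = 2.907 mg/dL
CrCl = (140 − 59) × 42.1 / (72 × 2.907) = 3410.1 / 209.30 ≈ 16.3 mL/min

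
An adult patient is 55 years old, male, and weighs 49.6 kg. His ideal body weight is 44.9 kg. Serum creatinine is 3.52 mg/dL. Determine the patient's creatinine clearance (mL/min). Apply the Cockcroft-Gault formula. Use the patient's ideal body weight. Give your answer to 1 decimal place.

CrCl = (140 − 55) × 44.9 / (72 × 3.52) = 3816.5 / 253.44 ≈ 15.1 mL/min

15.1 mL/min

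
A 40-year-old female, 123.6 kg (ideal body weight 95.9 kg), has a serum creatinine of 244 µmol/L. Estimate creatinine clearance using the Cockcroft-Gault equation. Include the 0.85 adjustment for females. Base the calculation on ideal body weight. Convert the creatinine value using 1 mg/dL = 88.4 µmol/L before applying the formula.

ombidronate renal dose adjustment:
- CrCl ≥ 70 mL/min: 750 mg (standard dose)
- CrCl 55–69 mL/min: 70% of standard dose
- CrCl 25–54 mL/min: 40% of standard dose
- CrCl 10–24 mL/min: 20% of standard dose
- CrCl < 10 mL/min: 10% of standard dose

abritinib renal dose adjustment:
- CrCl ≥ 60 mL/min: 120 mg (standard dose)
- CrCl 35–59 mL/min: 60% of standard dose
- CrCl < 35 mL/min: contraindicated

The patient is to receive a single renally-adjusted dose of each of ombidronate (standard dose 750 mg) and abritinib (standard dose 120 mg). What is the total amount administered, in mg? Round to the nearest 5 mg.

SCr = 244 / 88.4 = 2.76 mg/dL
CrCl = (140 − 40) × 95.9 / (72 × 2.76) × 0.85 = 9590.0 / 198.72 × 0.85 ≈ 41.0 mL/min
CrCl ≈ 41 mL/min.
ombidronate: 25–54 mL/min → 40% of 750 mg = 300 mg.
abritinib: 35–59 mL/min → 60% of 120 mg = 72 mg.
Total = 300 + 72 = 372 mg.

370 mg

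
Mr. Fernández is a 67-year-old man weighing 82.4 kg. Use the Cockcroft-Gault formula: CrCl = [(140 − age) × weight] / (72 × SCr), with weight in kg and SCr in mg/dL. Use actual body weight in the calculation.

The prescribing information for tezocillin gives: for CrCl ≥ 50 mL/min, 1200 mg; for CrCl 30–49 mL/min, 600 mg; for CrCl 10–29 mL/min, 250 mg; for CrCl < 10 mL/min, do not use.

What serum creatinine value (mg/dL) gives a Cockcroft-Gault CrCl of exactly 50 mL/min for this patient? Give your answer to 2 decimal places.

1.67 mg/dL

Standard dose requires CrCl ≥ 50 mL/min.
Set (140 − 67) × 82.4 / (72 × SCr) = 50
SCr = (140 − 67) × 82.4 / (72 × 50) = 1.671 mg/dL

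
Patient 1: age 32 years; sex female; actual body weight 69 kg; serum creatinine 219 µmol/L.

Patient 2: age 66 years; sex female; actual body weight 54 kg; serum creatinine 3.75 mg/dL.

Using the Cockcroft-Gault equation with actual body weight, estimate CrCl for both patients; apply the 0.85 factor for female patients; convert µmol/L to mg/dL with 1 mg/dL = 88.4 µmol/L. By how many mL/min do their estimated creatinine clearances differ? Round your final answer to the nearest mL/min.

23 mL/min

Patient 1: SCr = 219 / 88.4 = 2.477 mg/dL
Patient 1: CrCl = (140 − 32) × 69 / (72 × 2.477) × 0.85 = 7452.0 / 178.34 × 0.85 ≈ 35.5 mL/min
Patient 2: CrCl = (140 − 66) × 54 / (72 × 3.75) × 0.85 = 3996.0 / 270.00 × 0.85 ≈ 12.6 mL/min
|35.5 − 12.6| = 22.9 mL/min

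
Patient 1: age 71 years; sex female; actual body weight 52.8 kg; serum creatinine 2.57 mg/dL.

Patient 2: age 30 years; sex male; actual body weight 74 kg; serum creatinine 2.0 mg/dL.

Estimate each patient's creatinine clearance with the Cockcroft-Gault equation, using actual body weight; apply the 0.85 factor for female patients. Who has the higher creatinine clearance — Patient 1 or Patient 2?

Patient 2

Patient 1: CrCl = (140 − 71) × 52.8 / (72 × 2.57) × 0.85 = 3643.2 / 185.04 × 0.85 ≈ 16.7 mL/min
Patient 2: CrCl = (140 − 30) × 74 / (72 × 2) = 8140.0 / 144.00 ≈ 56.5 mL/min
16.7 vs 56.5 mL/min → Patient 2 is higher.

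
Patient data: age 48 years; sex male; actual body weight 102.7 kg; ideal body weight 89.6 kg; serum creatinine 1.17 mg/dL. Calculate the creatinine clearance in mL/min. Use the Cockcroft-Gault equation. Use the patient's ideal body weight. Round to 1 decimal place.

CrCl = (140 − 48) × 89.6 / (72 × 1.17) = 8243.2 / 84.24 ≈ 97.9 mL/min

97.9 mL/min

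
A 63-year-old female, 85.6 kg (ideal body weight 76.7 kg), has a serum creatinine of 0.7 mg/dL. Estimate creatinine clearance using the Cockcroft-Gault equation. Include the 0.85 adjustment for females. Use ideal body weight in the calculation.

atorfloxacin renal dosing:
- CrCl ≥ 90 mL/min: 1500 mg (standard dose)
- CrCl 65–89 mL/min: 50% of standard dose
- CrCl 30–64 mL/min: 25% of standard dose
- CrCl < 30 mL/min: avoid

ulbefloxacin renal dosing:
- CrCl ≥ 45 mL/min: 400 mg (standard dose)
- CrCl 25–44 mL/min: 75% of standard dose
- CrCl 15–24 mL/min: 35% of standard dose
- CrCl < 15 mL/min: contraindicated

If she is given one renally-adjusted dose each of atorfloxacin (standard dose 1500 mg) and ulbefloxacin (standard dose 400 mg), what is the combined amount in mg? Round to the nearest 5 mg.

1900 mg

CrCl = (140 − 63) × 76.7 / (72 × 0.7) × 0.85 = 5905.9 / 50.40 × 0.85 ≈ 99.6 mL/min
CrCl ≈ 100 mL/min.
atorfloxacin: ≥ 90 mL/min → 100% of 1500 mg = 1500 mg.
ulbefloxacin: ≥ 45 mL/min → 100% of 400 mg = 400 mg.
Total = 1500 + 400 = 1900 mg.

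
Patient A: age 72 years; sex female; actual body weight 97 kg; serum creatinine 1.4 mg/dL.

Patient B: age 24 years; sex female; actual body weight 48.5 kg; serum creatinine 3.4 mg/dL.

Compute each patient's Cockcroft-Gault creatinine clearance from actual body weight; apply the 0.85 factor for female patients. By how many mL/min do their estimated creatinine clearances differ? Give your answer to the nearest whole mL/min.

36 mL/min

Patient A: CrCl = (140 − 72) × 97 / (72 × 1.4) × 0.85 = 6596.0 / 100.80 × 0.85 ≈ 55.6 mL/min
Patient B: CrCl = (140 − 24) × 48.5 / (72 × 3.4) × 0.85 = 5626.0 / 244.80 × 0.85 ≈ 19.5 mL/min
|55.6 − 19.5| = 36.1 mL/min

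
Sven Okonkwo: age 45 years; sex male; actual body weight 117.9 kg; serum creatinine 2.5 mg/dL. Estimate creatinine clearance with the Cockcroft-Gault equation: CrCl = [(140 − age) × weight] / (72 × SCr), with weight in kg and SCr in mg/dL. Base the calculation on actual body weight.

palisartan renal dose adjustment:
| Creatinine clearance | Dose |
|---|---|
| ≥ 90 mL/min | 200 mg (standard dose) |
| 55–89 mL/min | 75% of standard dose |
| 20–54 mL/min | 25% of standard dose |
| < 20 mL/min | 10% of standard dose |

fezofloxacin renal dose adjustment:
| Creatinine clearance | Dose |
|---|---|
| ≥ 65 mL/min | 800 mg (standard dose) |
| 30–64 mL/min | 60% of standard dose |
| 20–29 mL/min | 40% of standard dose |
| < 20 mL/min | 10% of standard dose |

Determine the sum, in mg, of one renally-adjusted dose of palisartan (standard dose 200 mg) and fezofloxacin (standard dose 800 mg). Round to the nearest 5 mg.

630 mg

CrCl = (140 − 45) × 117.9 / (72 × 2.5) = 11200.5 / 180.00 ≈ 62.2 mL/min
CrCl ≈ 62 mL/min.
palisartan: 55–89 mL/min → 75% of 200 mg = 150 mg.
fezofloxacin: 30–64 mL/min → 60% of 800 mg = 480 mg.
Total = 150 + 480 = 630 mg.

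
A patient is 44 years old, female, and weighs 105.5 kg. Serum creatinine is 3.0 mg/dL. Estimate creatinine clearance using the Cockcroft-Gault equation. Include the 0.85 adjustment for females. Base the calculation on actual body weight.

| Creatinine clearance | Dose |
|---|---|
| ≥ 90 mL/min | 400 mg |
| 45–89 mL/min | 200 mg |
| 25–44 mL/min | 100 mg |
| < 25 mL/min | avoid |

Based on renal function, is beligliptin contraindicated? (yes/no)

CrCl = (140 − 44) × 105.5 / (72 × 3) × 0.85 = 10128.0 / 216.00 × 0.85 ≈ 39.9 mL/min
CrCl ≈ 40 mL/min, which is ≥ 25 mL/min.

no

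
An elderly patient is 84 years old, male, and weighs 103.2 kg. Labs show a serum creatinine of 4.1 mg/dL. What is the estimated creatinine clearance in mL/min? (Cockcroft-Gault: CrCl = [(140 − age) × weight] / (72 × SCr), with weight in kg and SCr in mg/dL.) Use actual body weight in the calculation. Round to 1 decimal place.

CrCl = (140 − 84) × 103.2 / (72 × 4.1) = 5779.2 / 295.20 ≈ 19.6 mL/min

19.6 mL/min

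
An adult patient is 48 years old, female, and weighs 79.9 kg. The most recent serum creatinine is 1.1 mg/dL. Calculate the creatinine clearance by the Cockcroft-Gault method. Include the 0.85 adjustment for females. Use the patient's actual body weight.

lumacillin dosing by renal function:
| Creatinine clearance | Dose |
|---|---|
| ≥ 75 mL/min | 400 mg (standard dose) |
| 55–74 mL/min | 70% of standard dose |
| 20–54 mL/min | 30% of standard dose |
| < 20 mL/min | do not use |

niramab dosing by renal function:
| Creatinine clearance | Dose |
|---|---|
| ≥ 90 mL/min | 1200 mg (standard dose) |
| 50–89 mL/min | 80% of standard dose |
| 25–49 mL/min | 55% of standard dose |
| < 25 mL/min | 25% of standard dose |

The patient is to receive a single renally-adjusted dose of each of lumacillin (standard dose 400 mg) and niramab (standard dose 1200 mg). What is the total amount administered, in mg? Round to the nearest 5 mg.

CrCl = (140 − 48) × 79.9 / (72 × 1.1) × 0.85 = 7350.8 / 79.20 × 0.85 ≈ 78.9 mL/min
CrCl ≈ 79 mL/min.
lumacillin: ≥ 75 mL/min → 100% of 400 mg = 400 mg.
niramab: 50–89 mL/min → 80% of 1200 mg = 960 mg.
Total = 400 + 960 = 1360 mg.

1360 mg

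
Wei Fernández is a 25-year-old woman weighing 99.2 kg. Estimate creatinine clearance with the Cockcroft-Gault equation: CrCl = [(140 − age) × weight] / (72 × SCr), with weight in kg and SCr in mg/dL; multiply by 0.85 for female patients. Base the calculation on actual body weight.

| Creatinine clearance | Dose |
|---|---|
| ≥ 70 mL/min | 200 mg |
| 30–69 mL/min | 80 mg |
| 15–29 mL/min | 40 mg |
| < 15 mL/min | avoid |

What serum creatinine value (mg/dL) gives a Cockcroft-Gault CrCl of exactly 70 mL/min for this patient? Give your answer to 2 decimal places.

Standard dose requires CrCl ≥ 70 mL/min.
Set (140 − 25) × 99.2 × 0.85 / (72 × SCr) = 70
SCr = (140 − 25) × 99.2 × 0.85 / (72 × 70) = 1.924 mg/dL

1.92 mg/dL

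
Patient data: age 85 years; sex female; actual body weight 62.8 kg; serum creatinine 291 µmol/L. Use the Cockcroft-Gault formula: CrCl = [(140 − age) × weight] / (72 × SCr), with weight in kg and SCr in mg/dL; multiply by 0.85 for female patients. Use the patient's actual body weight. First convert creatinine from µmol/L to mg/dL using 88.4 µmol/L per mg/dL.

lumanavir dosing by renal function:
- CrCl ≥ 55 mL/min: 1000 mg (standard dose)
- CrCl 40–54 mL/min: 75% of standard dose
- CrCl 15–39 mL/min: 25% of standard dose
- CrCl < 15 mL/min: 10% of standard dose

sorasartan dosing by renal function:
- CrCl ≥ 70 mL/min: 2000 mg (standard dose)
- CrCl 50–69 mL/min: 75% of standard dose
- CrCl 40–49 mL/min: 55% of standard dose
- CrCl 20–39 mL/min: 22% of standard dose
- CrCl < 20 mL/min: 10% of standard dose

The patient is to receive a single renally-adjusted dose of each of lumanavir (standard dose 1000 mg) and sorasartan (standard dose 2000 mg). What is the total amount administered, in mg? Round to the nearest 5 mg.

300 mg

SCr = 291 / 88.4 = 3.292 mg/dL
CrCl = (140 − 85) × 62.8 / (72 × 3.292) × 0.85 = 3454.0 / 237.02 × 0.85 ≈ 12.4 mL/min
CrCl ≈ 12 mL/min.
lumanavir: < 15 mL/min → 10% of 1000 mg = 100 mg.
sorasartan: < 20 mL/min → 10% of 2000 mg = 200 mg.
Total = 100 + 200 = 300 mg.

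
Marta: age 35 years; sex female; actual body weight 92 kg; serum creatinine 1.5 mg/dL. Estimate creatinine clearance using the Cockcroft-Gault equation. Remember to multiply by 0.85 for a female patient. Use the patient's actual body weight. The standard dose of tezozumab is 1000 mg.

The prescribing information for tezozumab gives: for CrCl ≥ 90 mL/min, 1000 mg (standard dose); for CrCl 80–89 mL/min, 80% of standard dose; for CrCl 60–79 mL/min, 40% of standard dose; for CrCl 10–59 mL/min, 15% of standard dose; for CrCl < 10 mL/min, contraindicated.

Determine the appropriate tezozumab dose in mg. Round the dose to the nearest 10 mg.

400 mg

CrCl = (140 − 35) × 92 / (72 × 1.5) × 0.85 = 9660.0 / 108.00 × 0.85 ≈ 76.0 mL/min
CrCl ≈ 76 mL/min → bracket 60–79 mL/min.
40% of 1000 mg = 400 mg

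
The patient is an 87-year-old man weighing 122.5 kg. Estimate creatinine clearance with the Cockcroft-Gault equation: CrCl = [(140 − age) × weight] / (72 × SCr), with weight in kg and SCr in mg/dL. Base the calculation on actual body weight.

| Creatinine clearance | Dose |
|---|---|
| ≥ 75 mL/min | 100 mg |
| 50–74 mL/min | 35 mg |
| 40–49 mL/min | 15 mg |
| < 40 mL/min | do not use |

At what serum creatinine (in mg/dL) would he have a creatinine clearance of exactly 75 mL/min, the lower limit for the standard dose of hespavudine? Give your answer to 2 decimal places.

1.20 mg/dL

Standard dose requires CrCl ≥ 75 mL/min.
Set (140 − 87) × 122.5 / (72 × SCr) = 75
SCr = (140 − 87) × 122.5 / (72 × 75) = 1.202 mg/dL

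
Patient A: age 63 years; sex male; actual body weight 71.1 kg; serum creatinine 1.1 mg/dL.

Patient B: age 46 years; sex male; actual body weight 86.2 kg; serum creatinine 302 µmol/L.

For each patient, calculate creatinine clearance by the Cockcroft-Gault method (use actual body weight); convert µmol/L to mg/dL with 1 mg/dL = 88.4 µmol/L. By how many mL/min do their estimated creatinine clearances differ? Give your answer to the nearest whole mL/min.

36 mL/min

Patient A: CrCl = (140 − 63) × 71.1 / (72 × 1.1) = 5474.7 / 79.20 ≈ 69.1 mL/min
Patient B: SCr = 302 / 88.4 = 3.416 mg/dL
Patient B: CrCl = (140 − 46) × 86.2 / (72 × 3.416) = 8102.8 / 245.95 ≈ 32.9 mL/min
|69.1 − 32.9| = 36.2 mL/min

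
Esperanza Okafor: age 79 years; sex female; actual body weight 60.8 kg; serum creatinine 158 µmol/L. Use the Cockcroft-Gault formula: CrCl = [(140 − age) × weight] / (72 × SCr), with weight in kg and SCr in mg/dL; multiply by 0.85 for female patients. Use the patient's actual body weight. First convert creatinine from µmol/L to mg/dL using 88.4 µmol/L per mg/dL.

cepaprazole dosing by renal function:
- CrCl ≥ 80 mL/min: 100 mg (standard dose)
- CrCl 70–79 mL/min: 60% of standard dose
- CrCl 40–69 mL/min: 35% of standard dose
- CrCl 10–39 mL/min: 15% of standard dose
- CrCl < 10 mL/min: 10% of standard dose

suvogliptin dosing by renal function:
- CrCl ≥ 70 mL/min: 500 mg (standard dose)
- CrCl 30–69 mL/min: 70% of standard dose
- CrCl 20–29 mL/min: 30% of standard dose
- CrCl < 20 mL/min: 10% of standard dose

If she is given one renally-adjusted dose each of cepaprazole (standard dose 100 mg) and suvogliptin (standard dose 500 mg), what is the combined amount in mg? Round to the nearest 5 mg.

165 mg

SCr = 158 / 88.4 = 1.787 mg/dL
CrCl = (140 − 79) × 60.8 / (72 × 1.787) × 0.85 = 3708.8 / 128.66 × 0.85 ≈ 24.5 mL/min
CrCl ≈ 24 mL/min.
cepaprazole: 10–39 mL/min → 15% of 100 mg = 15 mg.
suvogliptin: 20–29 mL/min → 30% of 500 mg = 150 mg.
Total = 15 + 150 = 165 mg.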